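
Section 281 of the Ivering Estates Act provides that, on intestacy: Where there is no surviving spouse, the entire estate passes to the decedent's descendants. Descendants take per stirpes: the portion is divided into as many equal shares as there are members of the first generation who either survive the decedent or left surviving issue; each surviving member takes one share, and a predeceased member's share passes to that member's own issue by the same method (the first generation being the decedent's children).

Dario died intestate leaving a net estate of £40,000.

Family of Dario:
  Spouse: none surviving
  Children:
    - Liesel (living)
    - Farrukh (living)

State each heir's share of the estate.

The entire £40,000 passes to the descendants.
That amount (£40,000) is divided into 2 shares of £20,000: Liesel and Farrukh each take £20,000.

Liesel: £20,000; Farrukh: £20,000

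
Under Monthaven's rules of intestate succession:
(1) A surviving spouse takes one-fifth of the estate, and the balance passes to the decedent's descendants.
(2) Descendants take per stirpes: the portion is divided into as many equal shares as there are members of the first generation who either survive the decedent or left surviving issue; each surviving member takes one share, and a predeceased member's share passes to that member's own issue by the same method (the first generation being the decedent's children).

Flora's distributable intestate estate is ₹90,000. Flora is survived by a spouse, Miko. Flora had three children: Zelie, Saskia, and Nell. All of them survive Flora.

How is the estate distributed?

Miko takes one-fifth of ₹90,000 = ₹18,000. The remaining ₹72,000 passes to the descendants.
The descendants' portion (₹72,000) is divided into 3 shares of ₹24,000: Zelie, Saskia, and Nell each take ₹24,000.

Miko: ₹18,000; Zelie: ₹24,000; Saskia: ₹24,000; Nell: ₹24,000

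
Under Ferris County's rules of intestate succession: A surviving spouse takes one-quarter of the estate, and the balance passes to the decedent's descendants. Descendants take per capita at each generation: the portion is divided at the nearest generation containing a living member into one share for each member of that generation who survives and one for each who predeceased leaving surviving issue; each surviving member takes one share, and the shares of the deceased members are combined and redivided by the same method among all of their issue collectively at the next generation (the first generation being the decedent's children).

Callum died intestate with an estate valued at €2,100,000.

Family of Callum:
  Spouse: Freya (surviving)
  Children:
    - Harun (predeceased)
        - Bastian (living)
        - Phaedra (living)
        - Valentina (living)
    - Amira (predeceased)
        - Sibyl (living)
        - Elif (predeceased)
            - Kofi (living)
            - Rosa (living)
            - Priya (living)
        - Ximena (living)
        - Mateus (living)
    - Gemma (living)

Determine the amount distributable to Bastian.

Freya takes one-quarter of €2,100,000 = €525,000. The remaining €1,575,000 passes to the descendants.
The descendants' portion (€1,575,000) is divided at the children's generation into 3 shares of €525,000. Gemma takes €525,000. The 2 shares of the deceased (Harun and Amira) are combined into a pool of €1,050,000.
That pool (€1,050,000) is divided at the grandchildren's generation into 7 shares of €150,000. Bastian, Phaedra, Valentina, Sibyl, Ximena, and Mateus each take €150,000. The remaining share for the deceased Elif (€150,000) is carried to the next generation.
That pool (€150,000) is divided at the great-grandchildren's generation equally among Kofi, Rosa, and Priya: €50,000 each.

Bastian receives €150,000.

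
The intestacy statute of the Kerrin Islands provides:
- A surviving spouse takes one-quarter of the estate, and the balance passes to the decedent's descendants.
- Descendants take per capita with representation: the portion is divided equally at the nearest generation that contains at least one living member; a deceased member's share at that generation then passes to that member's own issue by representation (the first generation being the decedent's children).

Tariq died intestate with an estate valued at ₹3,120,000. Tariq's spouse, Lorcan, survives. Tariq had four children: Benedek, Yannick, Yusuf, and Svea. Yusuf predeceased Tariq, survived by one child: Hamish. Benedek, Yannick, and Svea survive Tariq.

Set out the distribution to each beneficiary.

Lorcan: ₹780,000; Benedek: ₹585,000; Yannick: ₹585,000; Hamish: ₹585,000; Svea: ₹585,000

Lorcan takes one-quarter of ₹3,120,000 = ₹780,000. The remaining ₹2,340,000 passes to the descendants.
The descendants' portion (₹2,340,000) is divided into 4 shares of ₹585,000: Benedek, Yannick, and Svea each take ₹585,000; Yusuf's ₹585,000 share passes to Yusuf's issue.
Yusuf's share (₹585,000) passes entirely to Hamish.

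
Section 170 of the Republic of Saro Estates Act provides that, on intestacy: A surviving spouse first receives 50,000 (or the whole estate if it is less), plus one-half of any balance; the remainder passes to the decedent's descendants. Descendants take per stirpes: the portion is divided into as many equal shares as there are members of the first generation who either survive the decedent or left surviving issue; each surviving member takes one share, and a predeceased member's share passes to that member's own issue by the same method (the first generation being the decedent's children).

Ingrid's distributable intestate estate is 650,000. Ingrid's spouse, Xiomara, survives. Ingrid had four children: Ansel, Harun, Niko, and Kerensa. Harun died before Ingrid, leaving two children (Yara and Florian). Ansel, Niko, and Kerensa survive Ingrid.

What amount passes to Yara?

Xiomara first takes 50,000, leaving a balance of 600,000. Xiomara then takes one-half of the balance (300,000), for a total of 350,000. The remaining 300,000 passes to the descendants.
The descendants' portion (300,000) is divided into 4 shares of 75,000: Ansel, Niko, and Kerensa each take 75,000; Harun's 75,000 share passes to Harun's issue.
Harun's share (75,000) is divided into 2 shares of 37,500: Yara and Florian each take 37,500.

Yara receives 37,500.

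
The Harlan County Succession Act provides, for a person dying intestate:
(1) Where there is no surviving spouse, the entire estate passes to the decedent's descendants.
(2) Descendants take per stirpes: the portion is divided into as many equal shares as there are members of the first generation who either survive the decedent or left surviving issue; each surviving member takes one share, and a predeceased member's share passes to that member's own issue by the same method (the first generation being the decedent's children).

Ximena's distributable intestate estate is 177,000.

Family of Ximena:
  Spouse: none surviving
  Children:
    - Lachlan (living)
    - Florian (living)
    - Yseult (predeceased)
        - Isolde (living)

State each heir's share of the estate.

The entire 177,000 passes to the descendants.
That amount (177,000) is divided into 3 shares of 59,000: Lachlan and Florian each take 59,000; Yseult's 59,000 share passes to Yseult's issue.
Yseult's share (59,000) passes entirely to Isolde.

Lachlan: 59,000; Florian: 59,000; Isolde: 59,000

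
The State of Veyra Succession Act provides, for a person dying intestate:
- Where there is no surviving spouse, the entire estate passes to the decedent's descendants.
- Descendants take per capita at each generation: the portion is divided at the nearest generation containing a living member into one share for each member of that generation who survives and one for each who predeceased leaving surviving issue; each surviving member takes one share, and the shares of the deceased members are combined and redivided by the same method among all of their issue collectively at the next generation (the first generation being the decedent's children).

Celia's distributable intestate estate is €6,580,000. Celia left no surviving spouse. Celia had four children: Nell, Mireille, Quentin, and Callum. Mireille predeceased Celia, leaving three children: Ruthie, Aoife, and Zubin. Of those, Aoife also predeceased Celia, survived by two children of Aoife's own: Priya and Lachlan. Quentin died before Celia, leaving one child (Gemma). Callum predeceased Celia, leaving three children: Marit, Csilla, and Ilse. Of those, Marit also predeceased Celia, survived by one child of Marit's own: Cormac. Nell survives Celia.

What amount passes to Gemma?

Gemma receives €705,000.

The entire €6,580,000 passes to the descendants.
That amount (€6,580,000) is divided at the children's generation into 4 shares of €1,645,000. Nell takes €1,645,000. The 3 shares of the deceased (Mireille, Quentin, and Callum) are combined into a pool of €4,935,000.
That pool (€4,935,000) is divided at the grandchildren's generation into 7 shares of €705,000. Ruthie, Zubin, Gemma, Csilla, and Ilse each take €705,000. The 2 shares of the deceased (Aoife and Marit) are combined into a pool of €1,410,000.
That pool (€1,410,000) is divided at the great-grandchildren's generation equally among Priya, Lachlan, and Cormac: €470,000 each.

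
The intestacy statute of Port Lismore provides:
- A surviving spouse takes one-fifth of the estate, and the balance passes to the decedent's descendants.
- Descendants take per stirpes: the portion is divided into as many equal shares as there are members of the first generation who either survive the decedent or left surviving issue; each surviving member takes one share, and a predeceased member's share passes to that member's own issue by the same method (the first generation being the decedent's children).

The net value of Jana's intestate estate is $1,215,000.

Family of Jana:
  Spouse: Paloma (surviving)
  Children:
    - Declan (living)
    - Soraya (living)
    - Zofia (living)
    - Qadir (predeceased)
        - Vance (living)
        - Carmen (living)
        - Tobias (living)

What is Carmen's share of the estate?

Carmen receives $81,000.

Paloma takes one-fifth of $1,215,000 = $243,000. The remaining $972,000 passes to the descendants.
The descendants' portion ($972,000) is divided into 4 shares of $243,000: Declan, Soraya, and Zofia each take $243,000; Qadir's $243,000 share passes to Qadir's issue.
Qadir's share ($243,000) is divided into 3 shares of $81,000: Vance, Carmen, and Tobias each take $81,000.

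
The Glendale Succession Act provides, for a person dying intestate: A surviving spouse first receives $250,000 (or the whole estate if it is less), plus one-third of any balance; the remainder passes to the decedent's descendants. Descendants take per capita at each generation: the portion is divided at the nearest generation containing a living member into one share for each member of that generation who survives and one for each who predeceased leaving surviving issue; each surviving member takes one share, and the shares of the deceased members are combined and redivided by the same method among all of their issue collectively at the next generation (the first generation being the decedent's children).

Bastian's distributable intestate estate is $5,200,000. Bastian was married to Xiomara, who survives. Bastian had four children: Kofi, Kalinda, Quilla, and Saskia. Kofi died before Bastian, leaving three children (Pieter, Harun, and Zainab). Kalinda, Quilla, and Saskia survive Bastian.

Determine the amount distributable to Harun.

Xiomara first takes $250,000, leaving a balance of $4,950,000. Xiomara then takes one-third of the balance ($1,650,000), for a total of $1,900,000. The remaining $3,300,000 passes to the descendants.
The descendants' portion ($3,300,000) is divided at the children's generation into 4 shares of $825,000. Kalinda, Quilla, and Saskia each take $825,000. The remaining share for the deceased Kofi ($825,000) is carried to the next generation.
That pool ($825,000) is divided at the grandchildren's generation equally among Pieter, Harun, and Zainab: $275,000 each.

Harun receives $275,000.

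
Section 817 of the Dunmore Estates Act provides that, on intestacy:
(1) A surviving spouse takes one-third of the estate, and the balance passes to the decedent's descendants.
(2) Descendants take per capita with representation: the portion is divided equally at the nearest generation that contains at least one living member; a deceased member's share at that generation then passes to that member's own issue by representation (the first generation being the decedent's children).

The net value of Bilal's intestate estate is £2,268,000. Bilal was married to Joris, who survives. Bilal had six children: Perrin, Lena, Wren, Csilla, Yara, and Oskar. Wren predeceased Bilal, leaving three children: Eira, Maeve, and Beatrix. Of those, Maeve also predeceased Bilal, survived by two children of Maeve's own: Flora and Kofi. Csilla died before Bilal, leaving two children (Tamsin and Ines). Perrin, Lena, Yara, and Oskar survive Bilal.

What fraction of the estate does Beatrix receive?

Beatrix receives 1/27 of the estate.

Joris takes one-third of £2,268,000 = £756,000. The remaining £1,512,000 passes to the descendants.
The descendants' portion (£1,512,000) is divided into 6 shares of £252,000: Perrin, Lena, Yara, and Oskar each take £252,000; Wren's £252,000 share passes to Wren's issue; Csilla's £252,000 share passes to Csilla's issue.
Wren's share (£252,000) is divided into 3 shares of £84,000: Eira and Beatrix each take £84,000; Maeve's £84,000 share passes to Maeve's issue.
Maeve's share (£84,000) is divided into 2 shares of £42,000: Flora and Kofi each take £42,000.
Csilla's share (£252,000) is divided into 2 shares of £126,000: Tamsin and Ines each take £126,000.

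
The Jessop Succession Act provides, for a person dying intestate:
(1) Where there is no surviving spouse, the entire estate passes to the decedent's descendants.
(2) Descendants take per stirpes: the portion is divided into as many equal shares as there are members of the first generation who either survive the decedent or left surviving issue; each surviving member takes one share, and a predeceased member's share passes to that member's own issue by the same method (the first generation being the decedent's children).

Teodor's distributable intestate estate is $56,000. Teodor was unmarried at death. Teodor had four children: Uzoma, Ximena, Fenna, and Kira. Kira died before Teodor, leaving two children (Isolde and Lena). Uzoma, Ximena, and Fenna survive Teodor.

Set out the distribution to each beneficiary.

The entire $56,000 passes to the descendants.
That amount ($56,000) is divided into 4 shares of $14,000: Uzoma, Ximena, and Fenna each take $14,000; Kira's $14,000 share passes to Kira's issue.
Kira's share ($14,000) is divided into 2 shares of $7,000: Isolde and Lena each take $7,000.

Uzoma: $14,000; Ximena: $14,000; Fenna: $14,000; Isolde: $7,000; Lena: $7,000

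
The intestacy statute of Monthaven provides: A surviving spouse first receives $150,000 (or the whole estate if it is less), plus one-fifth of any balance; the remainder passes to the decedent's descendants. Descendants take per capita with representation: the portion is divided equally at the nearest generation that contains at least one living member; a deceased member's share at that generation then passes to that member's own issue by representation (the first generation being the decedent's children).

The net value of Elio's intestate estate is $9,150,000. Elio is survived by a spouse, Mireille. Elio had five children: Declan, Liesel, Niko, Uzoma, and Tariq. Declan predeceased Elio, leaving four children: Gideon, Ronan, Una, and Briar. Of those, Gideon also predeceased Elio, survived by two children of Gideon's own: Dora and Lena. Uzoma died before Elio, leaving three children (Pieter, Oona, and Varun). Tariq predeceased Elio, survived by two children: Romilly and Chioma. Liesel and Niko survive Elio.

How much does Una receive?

Mireille first takes $150,000, leaving a balance of $9,000,000. Mireille then takes one-fifth of the balance ($1,800,000), for a total of $1,950,000. The remaining $7,200,000 passes to the descendants.
The descendants' portion ($7,200,000) is divided into 5 shares of $1,440,000: Liesel and Niko each take $1,440,000; Declan's $1,440,000 share passes to Declan's issue; Uzoma's $1,440,000 share passes to Uzoma's issue; Tariq's $1,440,000 share passes to Tariq's issue.
Declan's share ($1,440,000) is divided into 4 shares of $360,000: Ronan, Una, and Briar each take $360,000; Gideon's $360,000 share passes to Gideon's issue.
Gideon's share ($360,000) is divided into 2 shares of $180,000: Dora and Lena each take $180,000.
Uzoma's share ($1,440,000) is divided into 3 shares of $480,000: Pieter, Oona, and Varun each take $480,000.
Tariq's share ($1,440,000) is divided into 2 shares of $720,000: Romilly and Chioma each take $720,000.

Una receives $360,000.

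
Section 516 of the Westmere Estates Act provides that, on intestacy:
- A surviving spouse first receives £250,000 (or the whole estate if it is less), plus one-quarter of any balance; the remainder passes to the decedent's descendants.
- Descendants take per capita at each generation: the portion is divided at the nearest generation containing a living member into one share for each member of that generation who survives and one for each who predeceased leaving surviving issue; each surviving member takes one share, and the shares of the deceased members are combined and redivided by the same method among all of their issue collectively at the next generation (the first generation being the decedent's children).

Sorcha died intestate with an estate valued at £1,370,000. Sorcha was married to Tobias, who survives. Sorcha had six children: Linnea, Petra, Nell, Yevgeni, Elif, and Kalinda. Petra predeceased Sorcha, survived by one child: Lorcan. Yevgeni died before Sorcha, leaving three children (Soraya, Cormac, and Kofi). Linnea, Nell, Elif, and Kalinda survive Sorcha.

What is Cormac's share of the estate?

Tobias first takes £250,000, leaving a balance of £1,120,000. Tobias then takes one-quarter of the balance (£280,000), for a total of £530,000. The remaining £840,000 passes to the descendants.
The descendants' portion (£840,000) is divided at the children's generation into 6 shares of £140,000. Linnea, Nell, Elif, and Kalinda each take £140,000. The 2 shares of the deceased (Petra and Yevgeni) are combined into a pool of £280,000.
That pool (£280,000) is divided at the grandchildren's generation equally among Lorcan, Soraya, Cormac, and Kofi: £70,000 each.

Cormac receives £70,000.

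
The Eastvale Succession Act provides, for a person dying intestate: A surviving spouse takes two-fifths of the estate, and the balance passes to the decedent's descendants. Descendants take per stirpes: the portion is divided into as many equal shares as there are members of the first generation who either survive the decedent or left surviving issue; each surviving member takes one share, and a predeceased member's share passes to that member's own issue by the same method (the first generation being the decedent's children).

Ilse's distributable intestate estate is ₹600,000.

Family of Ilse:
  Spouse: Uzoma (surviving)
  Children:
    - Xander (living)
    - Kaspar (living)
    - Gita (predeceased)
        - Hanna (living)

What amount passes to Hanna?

Uzoma takes two-fifths of ₹600,000 = ₹240,000. The remaining ₹360,000 passes to the descendants.
The descendants' portion (₹360,000) is divided into 3 shares of ₹120,000: Xander and Kaspar each take ₹120,000; Gita's ₹120,000 share passes to Gita's issue.
Gita's share (₹120,000) passes entirely to Hanna.

Hanna receives ₹120,000.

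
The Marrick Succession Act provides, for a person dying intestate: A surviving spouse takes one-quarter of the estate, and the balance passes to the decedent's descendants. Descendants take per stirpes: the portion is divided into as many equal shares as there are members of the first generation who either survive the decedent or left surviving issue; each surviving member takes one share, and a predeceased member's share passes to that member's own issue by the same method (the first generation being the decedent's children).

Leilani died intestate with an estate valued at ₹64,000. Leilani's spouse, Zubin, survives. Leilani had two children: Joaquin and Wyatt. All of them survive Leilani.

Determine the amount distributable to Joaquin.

Joaquin receives ₹24,000.

Zubin takes one-quarter of ₹64,000 = ₹16,000. The remaining ₹48,000 passes to the descendants.
The descendants' portion (₹48,000) is divided into 2 shares of ₹24,000: Joaquin and Wyatt each take ₹24,000.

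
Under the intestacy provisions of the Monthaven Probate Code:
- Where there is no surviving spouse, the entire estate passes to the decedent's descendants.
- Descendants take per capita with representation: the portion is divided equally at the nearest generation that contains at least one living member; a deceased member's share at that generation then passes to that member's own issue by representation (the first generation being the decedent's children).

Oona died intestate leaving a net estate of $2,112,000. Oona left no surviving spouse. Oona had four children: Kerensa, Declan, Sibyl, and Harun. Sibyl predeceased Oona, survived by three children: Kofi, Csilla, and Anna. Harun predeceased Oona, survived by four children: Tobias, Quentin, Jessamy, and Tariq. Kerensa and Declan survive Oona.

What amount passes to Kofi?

The entire $2,112,000 passes to the descendants.
That amount ($2,112,000) is divided into 4 shares of $528,000: Kerensa and Declan each take $528,000; Sibyl's $528,000 share passes to Sibyl's issue; Harun's $528,000 share passes to Harun's issue.
Sibyl's share ($528,000) is divided into 3 shares of $176,000: Kofi, Csilla, and Anna each take $176,000.
Harun's share ($528,000) is divided into 4 shares of $132,000: Tobias, Quentin, Jessamy, and Tariq each take $132,000.

Kofi receives $176,000.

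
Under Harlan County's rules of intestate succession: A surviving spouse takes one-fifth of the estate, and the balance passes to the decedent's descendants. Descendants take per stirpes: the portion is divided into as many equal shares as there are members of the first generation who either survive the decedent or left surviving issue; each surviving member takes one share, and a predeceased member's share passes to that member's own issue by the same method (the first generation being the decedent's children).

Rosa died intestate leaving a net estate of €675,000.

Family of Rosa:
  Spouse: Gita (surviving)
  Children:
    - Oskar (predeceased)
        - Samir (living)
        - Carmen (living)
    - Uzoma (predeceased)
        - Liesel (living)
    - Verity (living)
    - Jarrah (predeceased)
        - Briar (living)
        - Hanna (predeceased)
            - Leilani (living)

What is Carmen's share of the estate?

Gita takes one-fifth of €675,000 = €135,000. The remaining €540,000 passes to the descendants.
The descendants' portion (€540,000) is divided into 4 shares of €135,000: Verity takes €135,000; Oskar's €135,000 share passes to Oskar's issue; Uzoma's €135,000 share passes to Uzoma's issue; Jarrah's €135,000 share passes to Jarrah's issue.
Oskar's share (€135,000) is divided into 2 shares of €67,500: Samir and Carmen each take €67,500.
Uzoma's share (€135,000) passes entirely to Liesel.
Jarrah's share (€135,000) is divided into 2 shares of €67,500: Briar takes €67,500; Hanna's €67,500 share passes to Hanna's issue.
Hanna's share (€67,500) passes entirely to Leilani.

Carmen receives €67,500.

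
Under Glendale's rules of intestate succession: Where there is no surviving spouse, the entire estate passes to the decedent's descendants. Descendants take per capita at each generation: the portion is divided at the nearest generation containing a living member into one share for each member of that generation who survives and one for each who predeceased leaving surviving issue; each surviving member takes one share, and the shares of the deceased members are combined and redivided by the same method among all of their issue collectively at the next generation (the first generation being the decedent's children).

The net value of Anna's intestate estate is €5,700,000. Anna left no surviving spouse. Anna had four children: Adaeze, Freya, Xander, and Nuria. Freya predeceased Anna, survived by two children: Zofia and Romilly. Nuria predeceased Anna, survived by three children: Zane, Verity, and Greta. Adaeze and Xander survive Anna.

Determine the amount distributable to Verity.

Verity receives €570,000.

The entire €5,700,000 passes to the descendants.
That amount (€5,700,000) is divided at the children's generation into 4 shares of €1,425,000. Adaeze and Xander each take €1,425,000. The 2 shares of the deceased (Freya and Nuria) are combined into a pool of €2,850,000.
That pool (€2,850,000) is divided at the grandchildren's generation equally among Zofia, Romilly, Zane, Verity, and Greta: €570,000 each.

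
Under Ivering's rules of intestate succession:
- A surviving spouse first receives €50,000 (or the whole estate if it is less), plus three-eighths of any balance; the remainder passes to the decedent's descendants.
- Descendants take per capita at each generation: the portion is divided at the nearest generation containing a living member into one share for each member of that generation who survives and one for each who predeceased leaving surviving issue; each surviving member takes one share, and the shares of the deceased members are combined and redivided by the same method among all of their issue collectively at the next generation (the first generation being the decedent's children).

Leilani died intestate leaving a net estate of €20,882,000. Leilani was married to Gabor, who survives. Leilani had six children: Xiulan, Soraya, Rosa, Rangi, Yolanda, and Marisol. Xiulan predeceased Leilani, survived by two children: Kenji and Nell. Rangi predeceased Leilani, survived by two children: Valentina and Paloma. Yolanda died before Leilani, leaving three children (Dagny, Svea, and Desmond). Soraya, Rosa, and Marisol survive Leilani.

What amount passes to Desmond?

Desmond receives €930,000.

Gabor first takes €50,000, leaving a balance of €20,832,000. Gabor then takes three-eighths of the balance (€7,812,000), for a total of €7,862,000. The remaining €13,020,000 passes to the descendants.
The descendants' portion (€13,020,000) is divided at the children's generation into 6 shares of €2,170,000. Soraya, Rosa, and Marisol each take €2,170,000. The 3 shares of the deceased (Xiulan, Rangi, and Yolanda) are combined into a pool of €6,510,000.
That pool (€6,510,000) is divided at the grandchildren's generation equally among Kenji, Nell, Valentina, Paloma, Dagny, Svea, and Desmond: €930,000 each.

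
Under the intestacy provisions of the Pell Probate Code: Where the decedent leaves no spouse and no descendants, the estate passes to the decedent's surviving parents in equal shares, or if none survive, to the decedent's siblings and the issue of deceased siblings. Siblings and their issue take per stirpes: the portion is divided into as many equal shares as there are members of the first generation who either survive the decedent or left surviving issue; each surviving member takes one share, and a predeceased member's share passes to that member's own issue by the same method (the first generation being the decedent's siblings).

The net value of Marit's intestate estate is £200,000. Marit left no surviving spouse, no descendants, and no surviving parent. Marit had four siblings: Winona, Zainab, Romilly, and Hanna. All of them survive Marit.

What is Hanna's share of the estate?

The entire £200,000 passes to the siblings and their issue.
That amount (£200,000) is divided into 4 shares of £50,000: Winona, Zainab, Romilly, and Hanna each take £50,000.

Hanna receives £50,000.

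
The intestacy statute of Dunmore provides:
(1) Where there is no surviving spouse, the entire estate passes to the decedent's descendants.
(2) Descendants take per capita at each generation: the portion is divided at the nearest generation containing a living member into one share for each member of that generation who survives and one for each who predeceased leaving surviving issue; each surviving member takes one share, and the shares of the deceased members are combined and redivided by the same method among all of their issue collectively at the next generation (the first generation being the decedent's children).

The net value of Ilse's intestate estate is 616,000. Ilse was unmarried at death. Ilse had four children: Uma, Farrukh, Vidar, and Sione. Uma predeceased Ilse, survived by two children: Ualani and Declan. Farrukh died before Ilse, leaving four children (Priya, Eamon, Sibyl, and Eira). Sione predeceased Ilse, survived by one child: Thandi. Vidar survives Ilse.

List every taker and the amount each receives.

The entire 616,000 passes to the descendants.
That amount (616,000) is divided at the children's generation into 4 shares of 154,000. Vidar takes 154,000. The 3 shares of the deceased (Uma, Farrukh, and Sione) are combined into a pool of 462,000.
That pool (462,000) is divided at the grandchildren's generation equally among Ualani, Declan, Priya, Eamon, Sibyl, Eira, and Thandi: 66,000 each.

Ualani: 66,000; Declan: 66,000; Priya: 66,000; Eamon: 66,000; Sibyl: 66,000; Eira: 66,000; Vidar: 154,000; Thandi: 66,000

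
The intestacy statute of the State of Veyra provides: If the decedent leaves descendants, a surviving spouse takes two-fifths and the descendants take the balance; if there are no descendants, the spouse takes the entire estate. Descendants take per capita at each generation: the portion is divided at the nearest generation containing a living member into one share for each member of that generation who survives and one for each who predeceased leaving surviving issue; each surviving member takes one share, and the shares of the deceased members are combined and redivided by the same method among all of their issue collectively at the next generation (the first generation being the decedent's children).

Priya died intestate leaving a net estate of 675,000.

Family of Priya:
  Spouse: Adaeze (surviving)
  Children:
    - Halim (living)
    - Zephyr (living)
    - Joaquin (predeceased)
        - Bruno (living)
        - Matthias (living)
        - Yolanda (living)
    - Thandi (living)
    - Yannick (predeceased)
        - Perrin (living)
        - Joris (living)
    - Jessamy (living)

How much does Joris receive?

Joris receives 27,000.

Adaeze takes two-fifths of 675,000 = 270,000. The remaining 405,000 passes to the descendants.
The descendants' portion (405,000) is divided at the children's generation into 6 shares of 67,500. Halim, Zephyr, Thandi, and Jessamy each take 67,500. The 2 shares of the deceased (Joaquin and Yannick) are combined into a pool of 135,000.
That pool (135,000) is divided at the grandchildren's generation equally among Bruno, Matthias, Yolanda, Perrin, and Joris: 27,000 each.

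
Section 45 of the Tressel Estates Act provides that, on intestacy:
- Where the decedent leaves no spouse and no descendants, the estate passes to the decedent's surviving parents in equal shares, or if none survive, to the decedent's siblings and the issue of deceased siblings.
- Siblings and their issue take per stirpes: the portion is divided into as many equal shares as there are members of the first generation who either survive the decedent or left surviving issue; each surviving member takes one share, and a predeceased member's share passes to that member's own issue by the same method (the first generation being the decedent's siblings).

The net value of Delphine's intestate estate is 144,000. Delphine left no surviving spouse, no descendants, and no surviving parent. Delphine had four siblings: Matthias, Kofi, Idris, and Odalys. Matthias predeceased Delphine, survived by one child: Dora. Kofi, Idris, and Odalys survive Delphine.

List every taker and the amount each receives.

Dora: 36,000; Kofi: 36,000; Idris: 36,000; Odalys: 36,000

The entire 144,000 passes to the siblings and their issue.
That amount (144,000) is divided into 4 shares of 36,000: Kofi, Idris, and Odalys each take 36,000; Matthias's 36,000 share passes to Matthias's issue.
Matthias's share (36,000) passes entirely to Dora.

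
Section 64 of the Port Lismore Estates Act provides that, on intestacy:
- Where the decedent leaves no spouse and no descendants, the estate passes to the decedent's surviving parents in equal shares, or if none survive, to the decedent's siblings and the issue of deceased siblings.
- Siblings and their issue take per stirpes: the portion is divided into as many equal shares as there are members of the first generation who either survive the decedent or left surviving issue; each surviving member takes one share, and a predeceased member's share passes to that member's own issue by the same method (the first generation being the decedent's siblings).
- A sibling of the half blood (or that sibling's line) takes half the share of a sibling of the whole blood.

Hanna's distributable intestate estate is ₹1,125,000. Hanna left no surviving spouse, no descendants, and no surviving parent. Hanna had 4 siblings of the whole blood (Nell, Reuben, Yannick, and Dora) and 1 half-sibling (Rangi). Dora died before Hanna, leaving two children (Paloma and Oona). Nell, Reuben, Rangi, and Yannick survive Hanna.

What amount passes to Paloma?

The entire ₹1,125,000 passes to the siblings and their issue.
Counting each half-blood sibling's line as half a unit, there are 9/2 units in ₹1,125,000, so one unit is ₹250,000. Whole-blood lines (Nell, Reuben, Yannick, and Dora) take ₹250,000 each; half-blood lines (Rangi) take ₹125,000 each.
Dora's share (₹250,000) is divided into 2 shares of ₹125,000: Paloma and Oona each take ₹125,000.

Paloma receives ₹125,000.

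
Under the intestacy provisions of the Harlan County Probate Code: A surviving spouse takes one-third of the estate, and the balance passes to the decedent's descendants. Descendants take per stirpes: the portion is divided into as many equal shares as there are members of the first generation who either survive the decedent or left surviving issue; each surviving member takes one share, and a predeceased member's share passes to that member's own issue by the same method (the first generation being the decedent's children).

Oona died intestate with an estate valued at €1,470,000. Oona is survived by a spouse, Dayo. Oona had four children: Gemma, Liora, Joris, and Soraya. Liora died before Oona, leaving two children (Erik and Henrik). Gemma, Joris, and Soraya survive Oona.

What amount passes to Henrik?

Henrik receives €122,500.

Dayo takes one-third of €1,470,000 = €490,000. The remaining €980,000 passes to the descendants.
The descendants' portion (€980,000) is divided into 4 shares of €245,000: Gemma, Joris, and Soraya each take €245,000; Liora's €245,000 share passes to Liora's issue.
Liora's share (€245,000) is divided into 2 shares of €122,500: Erik and Henrik each take €122,500.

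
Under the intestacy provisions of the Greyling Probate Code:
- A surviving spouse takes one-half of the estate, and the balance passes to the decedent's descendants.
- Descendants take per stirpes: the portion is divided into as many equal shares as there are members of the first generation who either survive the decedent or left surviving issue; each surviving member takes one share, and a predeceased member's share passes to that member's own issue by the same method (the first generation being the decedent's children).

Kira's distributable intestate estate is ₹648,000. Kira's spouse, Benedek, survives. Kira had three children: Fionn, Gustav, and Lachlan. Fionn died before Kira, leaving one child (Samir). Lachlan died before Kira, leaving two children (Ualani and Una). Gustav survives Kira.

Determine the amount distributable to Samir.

Samir receives ₹108,000.

Benedek takes one-half of ₹648,000 = ₹324,000. The remaining ₹324,000 passes to the descendants.
The descendants' portion (₹324,000) is divided into 3 shares of ₹108,000: Gustav takes ₹108,000; Fionn's ₹108,000 share passes to Fionn's issue; Lachlan's ₹108,000 share passes to Lachlan's issue.
Fionn's share (₹108,000) passes entirely to Samir.
Lachlan's share (₹108,000) is divided into 2 shares of ₹54,000: Ualani and Una each take ₹54,000.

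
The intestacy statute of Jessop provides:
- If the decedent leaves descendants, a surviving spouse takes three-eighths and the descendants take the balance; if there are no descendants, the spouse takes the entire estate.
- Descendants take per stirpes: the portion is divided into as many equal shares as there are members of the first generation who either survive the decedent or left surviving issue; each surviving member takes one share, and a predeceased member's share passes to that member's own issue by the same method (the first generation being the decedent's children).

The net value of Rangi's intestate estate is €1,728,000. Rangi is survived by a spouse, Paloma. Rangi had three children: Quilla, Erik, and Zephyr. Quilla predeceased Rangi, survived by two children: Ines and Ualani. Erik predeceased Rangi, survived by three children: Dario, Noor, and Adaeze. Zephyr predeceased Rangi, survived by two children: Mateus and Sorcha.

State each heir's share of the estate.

Paloma takes three-eighths of €1,728,000 = €648,000. The remaining €1,080,000 passes to the descendants.
The descendants' portion (€1,080,000) is divided into 3 shares of €360,000: Quilla's €360,000 share passes to Quilla's issue; Erik's €360,000 share passes to Erik's issue; Zephyr's €360,000 share passes to Zephyr's issue.
Quilla's share (€360,000) is divided into 2 shares of €180,000: Ines and Ualani each take €180,000.
Erik's share (€360,000) is divided into 3 shares of €120,000: Dario, Noor, and Adaeze each take €120,000.
Zephyr's share (€360,000) is divided into 2 shares of €180,000: Mateus and Sorcha each take €180,000.

Paloma: €648,000; Ines: €180,000; Ualani: €180,000; Dario: €120,000; Noor: €120,000; Adaeze: €120,000; Mateus: €180,000; Sorcha: €180,000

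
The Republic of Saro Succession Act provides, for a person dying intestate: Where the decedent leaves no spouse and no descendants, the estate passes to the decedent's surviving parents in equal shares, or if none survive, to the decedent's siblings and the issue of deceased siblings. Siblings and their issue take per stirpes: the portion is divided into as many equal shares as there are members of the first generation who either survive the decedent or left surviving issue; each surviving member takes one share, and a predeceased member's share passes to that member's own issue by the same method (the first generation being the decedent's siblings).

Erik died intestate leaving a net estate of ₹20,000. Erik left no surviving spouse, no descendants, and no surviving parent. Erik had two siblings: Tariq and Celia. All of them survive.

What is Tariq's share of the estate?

The entire ₹20,000 passes to the siblings and their issue.
That amount (₹20,000) is divided into 2 shares of ₹10,000: Tariq and Celia each take ₹10,000.

Tariq receives ₹10,000.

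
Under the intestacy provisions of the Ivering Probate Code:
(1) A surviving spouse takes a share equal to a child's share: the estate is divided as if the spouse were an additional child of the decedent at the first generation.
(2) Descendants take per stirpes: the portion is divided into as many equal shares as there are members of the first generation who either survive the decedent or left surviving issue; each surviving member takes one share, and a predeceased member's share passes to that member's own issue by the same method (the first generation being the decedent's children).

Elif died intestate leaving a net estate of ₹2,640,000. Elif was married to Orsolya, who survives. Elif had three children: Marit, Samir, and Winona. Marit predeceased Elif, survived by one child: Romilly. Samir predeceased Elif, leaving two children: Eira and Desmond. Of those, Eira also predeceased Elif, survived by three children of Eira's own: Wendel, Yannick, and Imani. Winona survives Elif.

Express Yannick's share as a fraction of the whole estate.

The spouse counts as an additional share at the children's level, so there are 4 primary shares of ₹660,000. Orsolya takes one such share (₹660,000).
The children's combined portion (₹1,980,000) is divided into 3 shares of ₹660,000: Winona takes ₹660,000; Marit's ₹660,000 share passes to Marit's issue; Samir's ₹660,000 share passes to Samir's issue.
Marit's share (₹660,000) passes entirely to Romilly.
Samir's share (₹660,000) is divided into 2 shares of ₹330,000: Desmond takes ₹330,000; Eira's ₹330,000 share passes to Eira's issue.
Eira's share (₹330,000) is divided into 3 shares of ₹110,000: Wendel, Yannick, and Imani each take ₹110,000.

Yannick receives 1/24 of the estate.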